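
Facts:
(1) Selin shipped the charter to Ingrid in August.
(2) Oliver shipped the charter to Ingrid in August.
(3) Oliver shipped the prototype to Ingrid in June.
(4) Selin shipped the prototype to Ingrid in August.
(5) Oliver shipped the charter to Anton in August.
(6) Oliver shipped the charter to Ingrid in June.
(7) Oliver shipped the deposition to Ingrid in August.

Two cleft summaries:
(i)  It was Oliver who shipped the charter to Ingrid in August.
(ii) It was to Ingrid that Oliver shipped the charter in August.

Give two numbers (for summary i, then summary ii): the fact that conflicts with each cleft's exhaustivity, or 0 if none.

1, 5

Summary (i) focuses "Oliver" (the agent); background thing = the charter, recipient = Ingrid, setting = in August. Fact (1) matches that background with agent = Selin — refutes (i).
Summary (ii) focuses "Ingrid" (the recipient); background agent = Oliver, thing = the charter, setting = in August. Fact (5) matches that background with recipient = Anton — refutes (ii).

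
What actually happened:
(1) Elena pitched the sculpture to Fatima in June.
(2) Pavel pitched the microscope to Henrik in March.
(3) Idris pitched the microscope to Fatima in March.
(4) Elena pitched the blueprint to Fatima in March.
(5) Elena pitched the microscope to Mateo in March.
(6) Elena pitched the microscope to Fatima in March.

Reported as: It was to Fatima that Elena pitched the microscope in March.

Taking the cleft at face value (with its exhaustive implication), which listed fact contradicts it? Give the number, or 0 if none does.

Focus of the cleft: "Fatima" (the recipient). Presupposed background: same agent, thing, setting (Elena / the microscope / in March).
The exhaustive reading says no other recipient fits that background.
Fact (5) shares the background but with recipient = Mateo; exhaustivity is violated.

5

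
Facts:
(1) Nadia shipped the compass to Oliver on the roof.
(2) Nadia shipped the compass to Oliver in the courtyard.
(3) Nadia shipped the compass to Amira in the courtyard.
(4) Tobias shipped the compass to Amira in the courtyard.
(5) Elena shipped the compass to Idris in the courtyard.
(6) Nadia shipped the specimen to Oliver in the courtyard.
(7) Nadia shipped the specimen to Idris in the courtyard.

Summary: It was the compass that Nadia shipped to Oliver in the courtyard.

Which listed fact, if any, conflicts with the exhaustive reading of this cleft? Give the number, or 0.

6

Focus of the cleft: "the compass" (the thing). Presupposed background: same agent, recipient, setting (Nadia / Oliver / in the courtyard).
Exhaustivity: the compass is the only thing satisfying that background.
Fact (6) shares the background but with thing = the specimen; exhaustivity is violated.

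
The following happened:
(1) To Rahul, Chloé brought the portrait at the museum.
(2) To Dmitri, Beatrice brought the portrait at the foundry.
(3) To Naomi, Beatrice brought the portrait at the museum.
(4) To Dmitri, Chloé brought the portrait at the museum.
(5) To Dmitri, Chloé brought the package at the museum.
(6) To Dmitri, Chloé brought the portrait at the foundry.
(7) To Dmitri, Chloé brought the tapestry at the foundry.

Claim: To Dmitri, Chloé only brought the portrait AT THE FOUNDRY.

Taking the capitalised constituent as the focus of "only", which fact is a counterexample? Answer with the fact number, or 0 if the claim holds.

The capitals mark "at the foundry" as focus. So "only" rules out other settings, with the rest (same agent, thing, recipient (Chloé / the portrait / Dmitri)) as background.
Fact (4) shares the background but differs in setting (at the museum) — a counterexample.

4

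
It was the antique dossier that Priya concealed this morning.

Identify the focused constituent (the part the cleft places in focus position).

the antique dossier

In an it-cleft "It was X that/who ...", the clefted constituent X is the focus; the that/who-clause expresses the presupposed open proposition.
Here the focus is "the antique dossier". The backgrounded (presupposed) material includes "Priya" and "this morning".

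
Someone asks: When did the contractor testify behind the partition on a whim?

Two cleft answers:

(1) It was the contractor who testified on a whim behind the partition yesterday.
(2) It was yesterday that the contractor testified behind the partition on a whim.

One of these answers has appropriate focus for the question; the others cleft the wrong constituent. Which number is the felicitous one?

The question word "when" targets the time.
Option (1) clefts "the contractor" — the subject (agent), not what was asked.
Option (2) clefts "yesterday" — that matches what the question asks about.
So the congruent reply is (2).

2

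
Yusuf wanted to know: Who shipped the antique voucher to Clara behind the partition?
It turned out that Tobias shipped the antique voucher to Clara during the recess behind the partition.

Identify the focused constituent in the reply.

The wh-word "who" asks about the subject (agent).
In the answer, "the antique voucher", "to Clara" and "behind the partition" are given — repeated from the question.
"during the recess" is also new, but it specifies the time, which is not what the question asks about — so it is not the focus.
The constituent filling the subject (agent) gap is "Tobias"; that is the focus.

Tobias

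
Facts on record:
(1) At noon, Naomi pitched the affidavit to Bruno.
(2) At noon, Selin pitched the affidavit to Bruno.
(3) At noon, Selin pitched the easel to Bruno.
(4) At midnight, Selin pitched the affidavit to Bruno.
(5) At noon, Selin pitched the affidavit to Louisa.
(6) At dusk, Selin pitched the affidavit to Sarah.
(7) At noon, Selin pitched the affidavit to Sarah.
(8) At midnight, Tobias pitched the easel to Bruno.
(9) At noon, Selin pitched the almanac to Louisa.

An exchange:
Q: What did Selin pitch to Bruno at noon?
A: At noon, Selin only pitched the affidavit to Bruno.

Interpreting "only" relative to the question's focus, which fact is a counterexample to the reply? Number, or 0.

3

Answering "What did ...?" puts focus on the thing — here, "the affidavit".
"Only" then excludes alternative things while the background — agent = Selin, recipient = Bruno, setting = at noon — is held fixed.
Fact (3) keeps agent = Selin, recipient = Bruno, setting = at noon but has thing = the easel; that refutes the reply.
(Fact (4) would refute a reading with focus on the setting — but that is not what the question asks.)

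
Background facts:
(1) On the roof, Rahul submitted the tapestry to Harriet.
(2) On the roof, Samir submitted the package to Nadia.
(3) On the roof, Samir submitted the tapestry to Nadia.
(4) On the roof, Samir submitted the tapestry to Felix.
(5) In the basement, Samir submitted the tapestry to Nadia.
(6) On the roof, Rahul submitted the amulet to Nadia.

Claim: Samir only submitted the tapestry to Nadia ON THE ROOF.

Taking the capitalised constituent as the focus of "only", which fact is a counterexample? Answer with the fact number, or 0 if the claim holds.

Focus (in capitals) is "on the roof" — the setting. "Only" excludes alternative settings while holding fixed same agent, thing, recipient (Samir / the tapestry / Nadia).
Fact (5) shares the background but differs in setting (in the basement) — a counterexample.

5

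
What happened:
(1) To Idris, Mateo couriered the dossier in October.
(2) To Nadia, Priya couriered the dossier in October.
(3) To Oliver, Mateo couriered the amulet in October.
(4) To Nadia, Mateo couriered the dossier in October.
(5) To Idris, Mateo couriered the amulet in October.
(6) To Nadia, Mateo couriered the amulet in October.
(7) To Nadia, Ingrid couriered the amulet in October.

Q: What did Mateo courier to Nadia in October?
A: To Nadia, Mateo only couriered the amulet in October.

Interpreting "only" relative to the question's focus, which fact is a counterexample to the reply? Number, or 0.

Answering "What did ...?" puts focus on the thing — here, "the amulet".
So "only" ranges over things; the rest (agent = Mateo, recipient = Nadia, setting = in October) is presupposed.
Fact (4) shares the background with a different thing (the dossier) — counterexample.
(Fact (3) would refute a reading with focus on the recipient — but that is not what the question asks.)

4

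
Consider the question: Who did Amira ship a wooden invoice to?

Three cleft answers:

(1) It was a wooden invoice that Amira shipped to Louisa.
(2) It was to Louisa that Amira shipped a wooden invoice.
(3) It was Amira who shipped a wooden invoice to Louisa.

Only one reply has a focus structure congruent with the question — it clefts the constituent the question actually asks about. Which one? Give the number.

2

The question word "who" targets the recipient.
Option (1) clefts "a wooden invoice" — the direct object, not what was asked.
Option (2) clefts "to Louisa" — that matches what the question asks about.
Option (3) clefts "Amira" — the subject (agent), not what was asked.
So the congruent reply is (2).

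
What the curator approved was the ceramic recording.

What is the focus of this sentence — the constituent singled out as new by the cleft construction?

the ceramic recording

In a pseudo-cleft "What ... was X", the post-copular constituent X is the focus.
Here the focus is "the ceramic recording". The backgrounded (presupposed) material includes "the curator".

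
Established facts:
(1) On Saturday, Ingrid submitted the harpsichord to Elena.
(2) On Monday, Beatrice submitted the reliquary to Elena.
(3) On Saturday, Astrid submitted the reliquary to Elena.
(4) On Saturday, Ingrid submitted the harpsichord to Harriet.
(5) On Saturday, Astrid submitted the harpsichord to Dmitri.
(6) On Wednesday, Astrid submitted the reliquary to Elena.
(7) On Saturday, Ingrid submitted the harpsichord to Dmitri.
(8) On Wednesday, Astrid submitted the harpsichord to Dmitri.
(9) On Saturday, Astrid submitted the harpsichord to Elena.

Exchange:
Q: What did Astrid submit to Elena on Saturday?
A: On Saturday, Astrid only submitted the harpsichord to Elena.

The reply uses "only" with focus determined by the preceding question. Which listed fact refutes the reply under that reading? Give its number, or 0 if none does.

3

The question "What did ...?" targets the thing, so in the reply the focus falls on "the harpsichord".
"Only" then excludes alternative things while the background — Astrid as agent and Elena as recipient and on Saturday as setting — is held fixed.
Fact (3) shares the background with a different thing (the reliquary) — counterexample.
(Fact (5) would refute a reading with focus on the recipient — but that is not what the question asks.)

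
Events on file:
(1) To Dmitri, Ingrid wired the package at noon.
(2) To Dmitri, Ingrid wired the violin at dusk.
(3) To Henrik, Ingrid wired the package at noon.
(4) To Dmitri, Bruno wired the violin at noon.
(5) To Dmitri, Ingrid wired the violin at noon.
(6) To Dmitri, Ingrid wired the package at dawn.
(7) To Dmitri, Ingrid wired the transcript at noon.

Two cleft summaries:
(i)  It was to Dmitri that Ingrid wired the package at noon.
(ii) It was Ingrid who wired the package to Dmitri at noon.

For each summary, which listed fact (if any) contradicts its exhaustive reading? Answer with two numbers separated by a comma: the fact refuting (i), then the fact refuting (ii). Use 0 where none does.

Summary (i) focuses "Dmitri" (the recipient); background same agent, thing, setting (Ingrid / the package / at noon). Fact (3) matches that background with recipient = Henrik — refutes (i).
Summary (ii) focuses "Ingrid" (the agent); background same thing, recipient, setting (the package / Dmitri / at noon). No fact matches that background with a different agent, so 0.

3, 0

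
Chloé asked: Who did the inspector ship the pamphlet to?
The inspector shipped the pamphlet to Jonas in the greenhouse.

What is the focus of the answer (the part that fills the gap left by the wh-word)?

to Jonas

The wh-word "who" asks about the recipient.
In the answer, "the inspector" and "the pamphlet" are given — repeated from the question.
"in the greenhouse" is also new, but it specifies the location, which is not what the question asks about — so it is not the focus.
The constituent filling the recipient gap is "to Jonas"; that is the focus.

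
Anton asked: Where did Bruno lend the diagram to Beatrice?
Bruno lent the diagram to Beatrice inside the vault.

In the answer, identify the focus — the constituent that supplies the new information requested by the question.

The wh-word "where" asks about the location.
In the answer, "Bruno", "the diagram" and "to Beatrice" are given — repeated from the question.
The constituent filling the location gap is "inside the vault"; that is the focus and would carry nuclear stress.

inside the vault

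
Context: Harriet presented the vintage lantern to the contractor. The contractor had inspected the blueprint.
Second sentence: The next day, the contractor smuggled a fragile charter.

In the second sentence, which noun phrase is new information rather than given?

"the contractor" in the second sentence is given — already mentioned in the context.
"a fragile charter" has no antecedent in the context; it is discourse-new (the indefinite article also signals a new referent).

a fragile charter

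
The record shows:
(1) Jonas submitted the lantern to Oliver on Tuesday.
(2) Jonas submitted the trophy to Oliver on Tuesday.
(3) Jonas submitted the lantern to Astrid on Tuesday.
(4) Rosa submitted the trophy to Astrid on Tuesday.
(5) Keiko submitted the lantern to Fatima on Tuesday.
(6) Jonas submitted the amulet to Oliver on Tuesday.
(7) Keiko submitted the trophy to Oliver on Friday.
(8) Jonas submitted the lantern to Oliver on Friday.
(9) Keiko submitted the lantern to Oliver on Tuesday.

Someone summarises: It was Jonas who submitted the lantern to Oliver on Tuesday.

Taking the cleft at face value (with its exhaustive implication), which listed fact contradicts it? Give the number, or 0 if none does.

9

Focus of the cleft: "Jonas" (the agent). Presupposed background: same thing, recipient, setting (the lantern / Oliver / on Tuesday).
The exhaustive reading says no other agent fits that background.
But fact (9) also has same thing, recipient, setting (the lantern / Oliver / on Tuesday), with agent = Keiko — so the exhaustive reading fails.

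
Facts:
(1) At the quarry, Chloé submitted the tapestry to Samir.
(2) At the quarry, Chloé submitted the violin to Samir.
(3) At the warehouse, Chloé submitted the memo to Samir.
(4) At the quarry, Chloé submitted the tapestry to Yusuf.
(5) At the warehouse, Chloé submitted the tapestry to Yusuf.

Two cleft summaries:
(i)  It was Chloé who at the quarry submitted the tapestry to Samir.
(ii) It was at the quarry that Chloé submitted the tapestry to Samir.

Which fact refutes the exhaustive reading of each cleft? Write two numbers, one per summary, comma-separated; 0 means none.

Summary (i) focuses "Chloé" (the agent); background same thing, recipient, setting (the tapestry / Samir / at the quarry). No fact matches that background with a different agent, so 0.
Summary (ii) focuses "at the quarry" (the setting); background same agent, thing, recipient (Chloé / the tapestry / Samir). No fact matches that background with a different setting, so 0.

0, 0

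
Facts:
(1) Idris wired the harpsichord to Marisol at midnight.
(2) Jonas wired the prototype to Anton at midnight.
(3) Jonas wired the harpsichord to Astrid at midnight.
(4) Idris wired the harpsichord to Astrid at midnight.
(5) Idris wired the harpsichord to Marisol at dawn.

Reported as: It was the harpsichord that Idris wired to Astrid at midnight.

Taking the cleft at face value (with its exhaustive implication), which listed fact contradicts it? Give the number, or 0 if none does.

The cleft puts "the harpsichord" in focus and presupposes the open proposition with Idris as agent and Astrid as recipient and at midnight as setting.
Exhaustivity: the harpsichord is the only thing satisfying that background.
No listed fact matches the background with a different thing. Exhaustivity holds.

0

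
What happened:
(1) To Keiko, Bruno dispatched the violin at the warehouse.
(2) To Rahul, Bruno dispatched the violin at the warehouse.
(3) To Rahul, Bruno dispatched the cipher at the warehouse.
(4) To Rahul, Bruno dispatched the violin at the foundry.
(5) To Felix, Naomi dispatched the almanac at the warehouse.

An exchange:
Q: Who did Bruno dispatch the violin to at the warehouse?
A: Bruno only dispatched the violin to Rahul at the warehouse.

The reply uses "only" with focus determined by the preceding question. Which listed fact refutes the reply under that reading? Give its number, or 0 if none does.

The question "Who did ... to ...?" targets the recipient, so in the reply the focus falls on "Rahul".
"Only" then excludes alternative recipients while the background — Bruno as agent and the violin as thing and at the warehouse as setting — is held fixed.
Fact (1) shares the background with a different recipient (Keiko) — counterexample.
(Fact (3) would refute a reading with focus on the thing — but that is not what the question asks.)

1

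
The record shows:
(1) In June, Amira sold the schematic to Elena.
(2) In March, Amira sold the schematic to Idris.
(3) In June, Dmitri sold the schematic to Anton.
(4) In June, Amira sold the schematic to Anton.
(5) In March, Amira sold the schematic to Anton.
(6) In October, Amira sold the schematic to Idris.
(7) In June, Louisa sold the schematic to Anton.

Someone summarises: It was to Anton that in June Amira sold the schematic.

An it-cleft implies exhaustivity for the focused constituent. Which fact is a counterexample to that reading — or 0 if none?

The cleft puts "Anton" in focus and presupposes the open proposition with Amira as agent and the schematic as thing and in June as setting.
The exhaustive reading says no other recipient fits that background.
But fact (1) also has Amira as agent and the schematic as thing and in June as setting, with recipient = Elena — so the exhaustive reading fails.

1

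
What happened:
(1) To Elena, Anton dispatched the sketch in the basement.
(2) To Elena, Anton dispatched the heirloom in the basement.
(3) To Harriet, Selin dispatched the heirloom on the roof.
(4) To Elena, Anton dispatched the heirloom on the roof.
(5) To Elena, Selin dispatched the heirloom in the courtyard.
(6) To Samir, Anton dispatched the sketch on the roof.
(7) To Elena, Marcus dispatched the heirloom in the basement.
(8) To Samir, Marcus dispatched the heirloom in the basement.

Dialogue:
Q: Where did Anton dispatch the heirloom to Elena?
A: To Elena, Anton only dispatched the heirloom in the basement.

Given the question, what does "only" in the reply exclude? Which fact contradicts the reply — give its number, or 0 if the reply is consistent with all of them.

4

The question "Where did ...?" targets the setting, so in the reply the focus falls on "in the basement".
So "only" ranges over settings; the rest (same agent, thing, recipient (Anton / the heirloom / Elena)) is presupposed.
Fact (4) keeps same agent, thing, recipient (Anton / the heirloom / Elena) but has setting = on the roof; that refutes the reply.
(Fact (1) would refute a reading with focus on the thing — but that is not what the question asks.)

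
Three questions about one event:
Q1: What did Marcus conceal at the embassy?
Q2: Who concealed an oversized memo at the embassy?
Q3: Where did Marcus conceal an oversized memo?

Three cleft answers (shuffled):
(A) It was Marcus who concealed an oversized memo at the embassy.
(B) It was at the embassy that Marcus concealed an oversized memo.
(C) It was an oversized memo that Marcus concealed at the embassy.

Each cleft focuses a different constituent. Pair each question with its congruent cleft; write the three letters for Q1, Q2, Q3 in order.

CAB

Q1 asks about the direct object; cleft (C) focuses "an oversized memo", which is the direct object — so Q1 → C.
Q2 asks about the subject (agent); cleft (A) focuses "Marcus", which is the subject (agent) — so Q2 → A.
Q3 asks about the location; cleft (B) focuses "at the embassy", which is the location — so Q3 → B.
Mapping: Q1→C, Q2→A, Q3→B.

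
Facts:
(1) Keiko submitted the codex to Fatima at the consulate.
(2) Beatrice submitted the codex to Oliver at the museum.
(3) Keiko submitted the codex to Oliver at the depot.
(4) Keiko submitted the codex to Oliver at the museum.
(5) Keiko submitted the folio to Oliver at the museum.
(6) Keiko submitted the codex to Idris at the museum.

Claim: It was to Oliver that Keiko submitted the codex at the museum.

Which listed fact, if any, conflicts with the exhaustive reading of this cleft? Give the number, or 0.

6

The cleft puts "Oliver" in focus and presupposes the open proposition with same agent, thing, setting (Keiko / the codex / at the museum).
The exhaustive reading says no other recipient fits that background.
But fact (6) also has same agent, thing, setting (Keiko / the codex / at the museum), with recipient = Idris — so the exhaustive reading fails.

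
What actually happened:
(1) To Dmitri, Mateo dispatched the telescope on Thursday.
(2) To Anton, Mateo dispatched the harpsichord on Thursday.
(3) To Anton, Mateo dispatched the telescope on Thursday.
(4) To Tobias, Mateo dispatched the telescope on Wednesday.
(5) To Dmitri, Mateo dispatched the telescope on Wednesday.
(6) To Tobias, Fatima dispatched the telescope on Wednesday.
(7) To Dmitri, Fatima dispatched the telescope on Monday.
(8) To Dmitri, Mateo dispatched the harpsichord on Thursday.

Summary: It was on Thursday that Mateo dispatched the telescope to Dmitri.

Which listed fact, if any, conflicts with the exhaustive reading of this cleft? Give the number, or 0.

5

The cleft puts "on Thursday" in focus and presupposes the open proposition with same agent, thing, recipient (Mateo / the telescope / Dmitri).
The exhaustive reading says no other setting fits that background.
Fact (5) shares the background but with setting = on Wednesday; exhaustivity is violated.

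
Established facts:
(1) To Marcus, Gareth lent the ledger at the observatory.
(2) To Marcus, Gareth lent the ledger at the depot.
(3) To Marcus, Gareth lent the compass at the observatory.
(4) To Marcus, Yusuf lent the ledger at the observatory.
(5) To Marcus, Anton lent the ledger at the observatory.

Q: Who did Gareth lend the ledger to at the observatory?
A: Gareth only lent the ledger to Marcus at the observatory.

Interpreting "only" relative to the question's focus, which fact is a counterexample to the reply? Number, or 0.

Answering "Who did ... to ...?" puts focus on the recipient — here, "Marcus".
"Only" then excludes alternative recipients while the background — same agent, thing, setting (Gareth / the ledger / at the observatory) — is held fixed.
No listed fact shares that background with another recipient. Nothing contradicts the reply.
(Fact (3) would refute a reading with focus on the thing — but that is not what the question asks.)

0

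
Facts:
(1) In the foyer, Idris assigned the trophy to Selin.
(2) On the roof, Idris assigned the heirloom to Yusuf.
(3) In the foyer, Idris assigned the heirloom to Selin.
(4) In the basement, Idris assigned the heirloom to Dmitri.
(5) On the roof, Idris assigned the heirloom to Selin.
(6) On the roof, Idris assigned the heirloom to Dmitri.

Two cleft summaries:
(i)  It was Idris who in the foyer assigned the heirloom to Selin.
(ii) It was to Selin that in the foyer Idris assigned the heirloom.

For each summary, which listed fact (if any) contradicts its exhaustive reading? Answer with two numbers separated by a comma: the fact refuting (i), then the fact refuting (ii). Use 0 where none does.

0, 0

Summary (i) focuses "Idris" (the agent); background the heirloom as thing and Selin as recipient and in the foyer as setting. No fact matches that background with a different agent, so 0.
Summary (ii) focuses "Selin" (the recipient); background Idris as agent and the heirloom as thing and in the foyer as setting. No fact matches that background with a different recipient, so 0.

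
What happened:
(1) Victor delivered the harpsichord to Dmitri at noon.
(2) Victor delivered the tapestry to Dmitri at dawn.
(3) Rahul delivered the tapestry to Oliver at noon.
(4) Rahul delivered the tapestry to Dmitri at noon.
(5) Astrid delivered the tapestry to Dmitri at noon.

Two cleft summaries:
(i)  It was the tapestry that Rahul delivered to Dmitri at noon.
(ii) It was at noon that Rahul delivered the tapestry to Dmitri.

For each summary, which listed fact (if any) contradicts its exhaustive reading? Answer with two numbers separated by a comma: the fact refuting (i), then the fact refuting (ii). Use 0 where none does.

(i): focus "the tapestry". No fact shares agent = Rahul, recipient = Dmitri, setting = at noon with a different thing. 0.
(ii): focus "at noon". No fact shares agent = Rahul, thing = the tapestry, recipient = Dmitri with a different setting. 0.

0, 0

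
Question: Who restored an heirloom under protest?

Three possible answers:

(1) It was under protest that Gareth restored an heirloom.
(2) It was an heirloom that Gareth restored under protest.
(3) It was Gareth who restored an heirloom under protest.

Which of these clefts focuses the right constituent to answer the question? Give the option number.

The question word "who" targets the subject (agent).
Option (1) clefts "under protest" — the manner, not what was asked.
Option (2) clefts "an heirloom" — the direct object, not what was asked.
Option (3) clefts "Gareth" — that matches what the question asks about.
So the congruent reply is (3).

3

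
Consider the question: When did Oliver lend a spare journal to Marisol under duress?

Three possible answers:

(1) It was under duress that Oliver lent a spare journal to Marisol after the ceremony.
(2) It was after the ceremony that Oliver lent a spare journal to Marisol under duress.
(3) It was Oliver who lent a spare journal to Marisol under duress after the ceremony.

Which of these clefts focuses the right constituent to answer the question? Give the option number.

The question word "when" targets the time.
Option (1) clefts "under duress" — the manner, not what was asked.
Option (2) clefts "after the ceremony" — that matches what the question asks about.
Option (3) clefts "Oliver" — the subject (agent), not what was asked.
So the congruent reply is (2).

2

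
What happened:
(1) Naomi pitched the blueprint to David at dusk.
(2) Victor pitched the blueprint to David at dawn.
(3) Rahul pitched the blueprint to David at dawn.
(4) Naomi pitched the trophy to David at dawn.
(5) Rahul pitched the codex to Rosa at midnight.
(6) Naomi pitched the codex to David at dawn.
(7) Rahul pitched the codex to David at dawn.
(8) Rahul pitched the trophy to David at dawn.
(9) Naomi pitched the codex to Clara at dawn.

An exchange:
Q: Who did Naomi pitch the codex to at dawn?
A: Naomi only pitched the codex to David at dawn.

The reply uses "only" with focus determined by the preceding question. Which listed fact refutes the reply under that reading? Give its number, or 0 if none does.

The question "Who did ... to ...?" targets the recipient, so in the reply the focus falls on "David".
So "only" ranges over recipients; the rest (agent = Naomi, thing = the codex, setting = at dawn) is presupposed.
Fact (9) keeps agent = Naomi, thing = the codex, setting = at dawn but has recipient = Clara; that refutes the reply.
(Fact (4) would refute a reading with focus on the thing — but that is not what the question asks.)

9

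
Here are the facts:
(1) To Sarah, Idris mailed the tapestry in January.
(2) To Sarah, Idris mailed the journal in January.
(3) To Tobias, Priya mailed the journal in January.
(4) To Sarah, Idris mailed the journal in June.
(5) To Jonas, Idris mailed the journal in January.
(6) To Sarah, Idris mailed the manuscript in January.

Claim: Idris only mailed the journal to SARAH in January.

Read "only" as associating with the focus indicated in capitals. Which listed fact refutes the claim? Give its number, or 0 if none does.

Focus (in capitals) is "Sarah" — the recipient. "Only" excludes alternative recipients while holding fixed Idris as agent and the journal as thing and in January as setting.
Fact (5) shares the background but differs in recipient (Jonas) — a counterexample.

5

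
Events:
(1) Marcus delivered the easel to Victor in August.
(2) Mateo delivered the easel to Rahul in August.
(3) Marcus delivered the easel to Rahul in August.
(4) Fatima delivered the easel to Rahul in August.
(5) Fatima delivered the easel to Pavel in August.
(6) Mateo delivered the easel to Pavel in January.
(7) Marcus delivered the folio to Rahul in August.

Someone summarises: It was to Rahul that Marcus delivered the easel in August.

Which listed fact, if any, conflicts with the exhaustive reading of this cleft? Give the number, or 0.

Focus of the cleft: "Rahul" (the recipient). Presupposed background: Marcus as agent and the easel as thing and in August as setting.
The exhaustive reading says no other recipient fits that background.
Fact (1) shares the background but with recipient = Victor; exhaustivity is violated.

1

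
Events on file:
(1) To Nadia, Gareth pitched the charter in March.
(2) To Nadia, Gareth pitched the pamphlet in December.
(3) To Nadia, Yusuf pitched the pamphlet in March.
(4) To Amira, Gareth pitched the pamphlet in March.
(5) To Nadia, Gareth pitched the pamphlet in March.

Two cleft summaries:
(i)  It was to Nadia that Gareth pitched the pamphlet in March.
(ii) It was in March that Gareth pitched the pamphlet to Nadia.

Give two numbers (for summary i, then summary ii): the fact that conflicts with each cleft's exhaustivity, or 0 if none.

Summary (i) focuses "Nadia" (the recipient); background Gareth as agent and the pamphlet as thing and in March as setting. Fact (4) matches that background with recipient = Amira — refutes (i).
Summary (ii) focuses "in March" (the setting); background Gareth as agent and the pamphlet as thing and Nadia as recipient. Fact (2) matches that background with setting = in December — refutes (ii).

4, 2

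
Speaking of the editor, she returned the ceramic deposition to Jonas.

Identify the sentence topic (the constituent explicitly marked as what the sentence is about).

The construction explicitly marks "the editor" as what the sentence is about — the topic.
The remainder of the clause is the comment (what is said about the topic).

the editor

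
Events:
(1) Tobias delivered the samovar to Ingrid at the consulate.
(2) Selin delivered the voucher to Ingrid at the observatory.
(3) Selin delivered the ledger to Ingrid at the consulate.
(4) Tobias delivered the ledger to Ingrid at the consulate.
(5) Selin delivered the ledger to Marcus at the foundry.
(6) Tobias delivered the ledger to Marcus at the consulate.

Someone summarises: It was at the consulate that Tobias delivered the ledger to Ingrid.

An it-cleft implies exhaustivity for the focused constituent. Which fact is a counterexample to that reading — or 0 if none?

The cleft puts "at the consulate" in focus and presupposes the open proposition with agent = Tobias, thing = the ledger, recipient = Ingrid.
Exhaustivity: at the consulate is the only setting satisfying that background.
No listed fact matches the background with a different setting. Exhaustivity holds.

0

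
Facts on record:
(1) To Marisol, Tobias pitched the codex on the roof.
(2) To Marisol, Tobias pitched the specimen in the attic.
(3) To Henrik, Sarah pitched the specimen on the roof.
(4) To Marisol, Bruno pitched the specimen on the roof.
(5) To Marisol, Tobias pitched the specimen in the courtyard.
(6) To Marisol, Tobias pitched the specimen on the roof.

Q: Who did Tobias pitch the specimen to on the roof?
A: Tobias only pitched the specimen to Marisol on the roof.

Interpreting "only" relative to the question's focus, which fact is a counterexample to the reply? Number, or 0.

The question "Who did ... to ...?" targets the recipient, so in the reply the focus falls on "Marisol".
So "only" ranges over recipients; the rest (agent = Tobias, thing = the specimen, setting = on the roof) is presupposed.
No listed fact shares that background with another recipient. Nothing contradicts the reply.
(Fact (2) would refute a reading with focus on the setting — but that is not what the question asks.)

0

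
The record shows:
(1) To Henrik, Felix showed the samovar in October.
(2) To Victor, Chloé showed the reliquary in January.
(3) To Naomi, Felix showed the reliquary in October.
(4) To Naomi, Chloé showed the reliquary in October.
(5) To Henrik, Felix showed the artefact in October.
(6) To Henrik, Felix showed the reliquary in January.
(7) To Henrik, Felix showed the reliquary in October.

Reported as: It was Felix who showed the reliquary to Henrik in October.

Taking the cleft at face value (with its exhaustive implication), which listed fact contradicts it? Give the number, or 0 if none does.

Focus of the cleft: "Felix" (the agent). Presupposed background: thing = the reliquary, recipient = Henrik, setting = in October.
Exhaustivity: Felix is the only agent satisfying that background.
No listed fact matches the background with a different agent. Exhaustivity holds.

0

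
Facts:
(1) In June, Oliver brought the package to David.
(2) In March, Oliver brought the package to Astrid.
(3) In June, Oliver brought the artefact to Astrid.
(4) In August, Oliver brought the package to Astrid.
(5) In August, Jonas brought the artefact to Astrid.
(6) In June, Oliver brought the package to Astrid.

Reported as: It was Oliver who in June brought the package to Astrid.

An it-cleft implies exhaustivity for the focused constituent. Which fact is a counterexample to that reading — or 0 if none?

0

Focus of the cleft: "Oliver" (the agent). Presupposed background: same thing, recipient, setting (the package / Astrid / in June).
The exhaustive reading says no other agent fits that background.
Every other fact differs from the presupposition on some backgrounded slot, so none challenges the exhaustivity.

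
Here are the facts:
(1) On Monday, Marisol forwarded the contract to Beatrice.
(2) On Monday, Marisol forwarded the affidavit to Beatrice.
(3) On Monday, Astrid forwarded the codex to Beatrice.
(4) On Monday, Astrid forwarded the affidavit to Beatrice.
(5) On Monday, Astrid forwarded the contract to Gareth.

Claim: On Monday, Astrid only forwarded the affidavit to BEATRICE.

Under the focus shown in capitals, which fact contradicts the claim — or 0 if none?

0

The capitals mark "Beatrice" as focus. So "only" rules out other recipients, with the rest (agent = Astrid, thing = the affidavit, setting = on Monday) as background.
Every other fact changes something in the background, not just the recipient. Nothing refutes the claim.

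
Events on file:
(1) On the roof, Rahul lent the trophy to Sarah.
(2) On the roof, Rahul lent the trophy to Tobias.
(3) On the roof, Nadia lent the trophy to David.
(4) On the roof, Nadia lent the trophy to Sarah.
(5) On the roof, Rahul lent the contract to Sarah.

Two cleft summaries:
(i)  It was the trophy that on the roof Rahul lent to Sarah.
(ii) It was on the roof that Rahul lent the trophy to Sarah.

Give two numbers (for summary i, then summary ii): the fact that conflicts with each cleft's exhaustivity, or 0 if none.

5, 0

(i): focus "the trophy". Looking for same agent, recipient, setting (Rahul / Sarah / on the roof) with some other thing — fact (5) has the contract there. Refuted.
(ii): focus "on the roof". No fact shares same agent, thing, recipient (Rahul / the trophy / Sarah) with a different setting. 0.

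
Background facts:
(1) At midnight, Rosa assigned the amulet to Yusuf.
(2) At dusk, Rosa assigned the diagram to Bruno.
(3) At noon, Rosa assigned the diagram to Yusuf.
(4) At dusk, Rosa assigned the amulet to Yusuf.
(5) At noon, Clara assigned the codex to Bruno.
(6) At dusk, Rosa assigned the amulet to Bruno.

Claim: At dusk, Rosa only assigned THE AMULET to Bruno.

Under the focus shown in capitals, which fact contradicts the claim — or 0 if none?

The capitals mark "the amulet" as focus. So "only" rules out other things, with the rest (same agent, recipient, setting (Rosa / Bruno / at dusk)) as background.
Fact (2) shares the background but differs in thing (the diagram) — a counterexample.

2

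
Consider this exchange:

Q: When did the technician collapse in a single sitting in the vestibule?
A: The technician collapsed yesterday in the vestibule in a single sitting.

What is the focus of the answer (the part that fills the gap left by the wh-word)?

The wh-word "when" asks about the time.
In the answer, "the technician", "in a single sitting" and "in the vestibule" are given — repeated from the question.
The constituent filling the time gap is "yesterday"; that is the focus and would carry nuclear stress.

yesterday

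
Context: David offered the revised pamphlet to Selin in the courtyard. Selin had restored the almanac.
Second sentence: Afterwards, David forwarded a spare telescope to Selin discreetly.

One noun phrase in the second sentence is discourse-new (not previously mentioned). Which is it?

a spare telescope

"David" and "Selin" in the second sentence are given — already mentioned in the context.
"a spare telescope" has no antecedent in the context; it is discourse-new (the indefinite article also signals a new referent).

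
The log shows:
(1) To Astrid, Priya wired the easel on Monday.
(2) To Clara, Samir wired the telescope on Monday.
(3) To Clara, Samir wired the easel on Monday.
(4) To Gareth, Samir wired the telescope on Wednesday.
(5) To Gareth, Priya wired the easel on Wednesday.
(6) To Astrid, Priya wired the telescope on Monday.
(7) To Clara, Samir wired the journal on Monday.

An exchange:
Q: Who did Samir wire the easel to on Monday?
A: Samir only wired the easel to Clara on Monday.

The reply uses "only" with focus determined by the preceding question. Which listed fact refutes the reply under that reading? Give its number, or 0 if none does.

0

The question "Who did ... to ...?" targets the recipient, so in the reply the focus falls on "Clara".
So "only" ranges over recipients; the rest (agent = Samir, thing = the easel, setting = on Monday) is presupposed.
No fact keeps agent = Samir, thing = the easel, setting = on Monday while changing the recipient; every other fact differs on something backgrounded. The reply stands.
(Fact (2) would refute a reading with focus on the thing — but that is not what the question asks.)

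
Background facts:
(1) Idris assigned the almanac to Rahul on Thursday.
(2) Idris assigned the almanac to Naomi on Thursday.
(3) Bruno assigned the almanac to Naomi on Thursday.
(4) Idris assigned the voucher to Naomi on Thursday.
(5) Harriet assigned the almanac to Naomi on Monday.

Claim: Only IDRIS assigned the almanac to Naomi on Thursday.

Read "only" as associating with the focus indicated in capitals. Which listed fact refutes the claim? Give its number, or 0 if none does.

3

Focus (in capitals) is "Idris" — the agent. "Only" excludes alternative agents while holding fixed the almanac as thing and Naomi as recipient and on Thursday as setting.
Fact (3) matches on the almanac as thing and Naomi as recipient and on Thursday as setting, but has agent = Bruno instead. That refutes the claim.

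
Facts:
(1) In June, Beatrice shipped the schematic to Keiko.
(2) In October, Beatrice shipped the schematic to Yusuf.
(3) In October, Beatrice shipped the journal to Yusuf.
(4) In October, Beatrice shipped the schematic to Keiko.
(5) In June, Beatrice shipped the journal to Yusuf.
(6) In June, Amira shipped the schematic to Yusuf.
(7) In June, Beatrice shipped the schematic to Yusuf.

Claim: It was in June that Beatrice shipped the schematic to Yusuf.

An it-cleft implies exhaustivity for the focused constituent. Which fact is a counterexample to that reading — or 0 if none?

Focus of the cleft: "in June" (the setting). Presupposed background: same agent, thing, recipient (Beatrice / the schematic / Yusuf).
The exhaustive reading says no other setting fits that background.
Fact (2) shares the background but with setting = in October; exhaustivity is violated.

2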